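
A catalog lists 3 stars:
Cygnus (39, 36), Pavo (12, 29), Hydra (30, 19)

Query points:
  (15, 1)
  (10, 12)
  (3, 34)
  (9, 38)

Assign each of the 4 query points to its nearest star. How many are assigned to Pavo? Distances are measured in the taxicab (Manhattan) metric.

4

(15, 1) — d to each: Cygnus:59, Pavo:31, Hydra:33 → nearest is Pavo
(10, 12) — d to each: Cygnus:53, Pavo:19, Hydra:27 → nearest is Pavo
(3, 34) — d to each: Cygnus:38, Pavo:14, Hydra:42 → nearest is Pavo
(9, 38) — d to each: Cygnus:32, Pavo:12, Hydra:40 → nearest is Pavo
4 of the 4 points have Pavo as nearest.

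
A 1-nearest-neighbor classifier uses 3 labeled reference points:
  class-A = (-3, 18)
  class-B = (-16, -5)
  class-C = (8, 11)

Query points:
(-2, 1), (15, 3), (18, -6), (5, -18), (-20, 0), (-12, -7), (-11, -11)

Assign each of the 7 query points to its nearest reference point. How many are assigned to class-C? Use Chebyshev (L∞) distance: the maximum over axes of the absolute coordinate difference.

(-2, 1) — d to each: class-A:17, class-B:14, class-C:10 → nearest is class-C
(15, 3) — d to each: class-A:18, class-B:31, class-C:8 → nearest is class-C
(18, -6) — d to each: class-A:24, class-B:34, class-C:17 → nearest is class-C
(5, -18) — d to each: class-A:36, class-B:21, class-C:29 → nearest is class-B
(-20, 0) — d to each: class-A:18, class-B:5, class-C:28 → nearest is class-B
(-12, -7) — d to each: class-A:25, class-B:4, class-C:20 → nearest is class-B
(-11, -11) — d to each: class-A:29, class-B:6, class-C:22 → nearest is class-B
3 of the 7 points have class-C as nearest.

3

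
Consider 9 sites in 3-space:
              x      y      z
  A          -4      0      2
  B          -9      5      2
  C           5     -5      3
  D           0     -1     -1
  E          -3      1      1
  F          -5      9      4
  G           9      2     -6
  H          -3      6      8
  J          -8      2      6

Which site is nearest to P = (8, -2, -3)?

G

Since √ is increasing, it suffices to compare squared distances:
|PA|² = (8−(-4))² + (-2−0)² + (-3−2)² = 144 + 4 + 25 = 173
|PB|² = (8−(-9))² + (-2−5)² + (-3−2)² = 289 + 49 + 25 = 363
|PC|² = (8−5)² + (-2−(-5))² + (-3−3)² = 9 + 9 + 36 = 54
|PD|² = (8−0)² + (-2−(-1))² + (-3−(-1))² = 64 + 1 + 4 = 69
|PE|² = (8−(-3))² + (-2−1)² + (-3−1)² = 121 + 9 + 16 = 146
|PF|² = (8−(-5))² + (-2−9)² + (-3−4)² = 169 + 121 + 49 = 339
|PG|² = (8−9)² + (-2−2)² + (-3−(-6))² = 1 + 16 + 9 = 26
|PH|² = (8−(-3))² + (-2−6)² + (-3−8)² = 121 + 64 + 121 = 306
|PJ|² = (8−(-8))² + (-2−2)² + (-3−6)² = 256 + 16 + 81 = 353
G is nearest.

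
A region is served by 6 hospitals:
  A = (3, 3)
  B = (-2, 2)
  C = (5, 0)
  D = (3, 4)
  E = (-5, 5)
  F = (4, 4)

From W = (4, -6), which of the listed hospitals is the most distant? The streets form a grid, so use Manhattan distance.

E

d(W,A) = |4−3| + |-6−3| = 1 + 9 = 10
d(W,B) = |4−(-2)| + |-6−2| = 6 + 8 = 14
d(W,C) = |4−5| + |-6−0| = 1 + 6 = 7
d(W,D) = |4−3| + |-6−4| = 1 + 10 = 11
d(W,E) = |4−(-5)| + |-6−5| = 9 + 11 = 20
d(W,F) = |4−4| + |-6−4| = 0 + 10 = 10
The largest is to E.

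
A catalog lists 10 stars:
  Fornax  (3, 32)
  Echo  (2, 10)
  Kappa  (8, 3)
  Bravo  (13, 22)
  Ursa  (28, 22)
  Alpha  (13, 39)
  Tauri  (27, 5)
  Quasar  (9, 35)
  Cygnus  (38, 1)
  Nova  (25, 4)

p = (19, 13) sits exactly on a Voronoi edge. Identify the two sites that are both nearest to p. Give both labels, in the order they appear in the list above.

Bravo and Nova

Squared distances from p to each site:
d²(p, Fornax) = 256 + 361 = 617
d²(p, Echo) = 289 + 9 = 298
d²(p, Kappa) = 121 + 100 = 221
d²(p, Bravo) = 36 + 81 = 117
d²(p, Ursa) = 81 + 81 = 162
d²(p, Alpha) = 36 + 676 = 712
d²(p, Tauri) = 64 + 64 = 128
d²(p, Quasar) = 100 + 484 = 584
d²(p, Cygnus) = 361 + 144 = 505
d²(p, Nova) = 36 + 81 = 117
p is equidistant from Bravo and Nova (both at squared distance 117), and every other site is strictly farther — so p lies on the Bravo–Nova Voronoi edge.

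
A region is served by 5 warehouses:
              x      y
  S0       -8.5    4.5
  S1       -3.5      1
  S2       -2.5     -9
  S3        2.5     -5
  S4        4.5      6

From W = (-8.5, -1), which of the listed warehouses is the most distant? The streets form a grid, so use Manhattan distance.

S4

d(W,S0) = |-8.5−(-8.5)| + |-1−4.5| = 0 + 5.5 = 5.5
d(W,S1) = |-8.5−(-3.5)| + |-1−1| = 5 + 2 = 7
d(W,S2) = |-8.5−(-2.5)| + |-1−(-9)| = 6 + 8 = 14
d(W,S3) = |-8.5−2.5| + |-1−(-5)| = 11 + 4 = 15
d(W,S4) = |-8.5−4.5| + |-1−6| = 13 + 7 = 20
The largest is to S4.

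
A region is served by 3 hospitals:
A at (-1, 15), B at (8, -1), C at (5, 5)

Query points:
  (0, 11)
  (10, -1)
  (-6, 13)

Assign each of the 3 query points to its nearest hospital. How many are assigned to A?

(0, 11) — d² to each: A:17, B:208, C:61 → nearest is A
(10, -1) — d² to each: A:377, B:4, C:61 → nearest is B
(-6, 13) — d² to each: A:29, B:392, C:185 → nearest is A
2 of the 3 points have A as nearest.

2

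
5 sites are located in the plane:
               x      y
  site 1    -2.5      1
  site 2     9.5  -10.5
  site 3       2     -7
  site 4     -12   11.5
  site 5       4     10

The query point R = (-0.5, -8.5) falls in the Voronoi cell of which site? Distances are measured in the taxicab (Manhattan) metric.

site 3

d(R, site 1) = 2 + 9.5 = 11.5
d(R, site 2) = 10 + 2 = 12
d(R, site 3) = 2.5 + 1.5 = 4
d(R, site 4) = 11.5 + 20 = 31.5
d(R, site 5) = 4.5 + 18.5 = 23
Minimum is at site 3.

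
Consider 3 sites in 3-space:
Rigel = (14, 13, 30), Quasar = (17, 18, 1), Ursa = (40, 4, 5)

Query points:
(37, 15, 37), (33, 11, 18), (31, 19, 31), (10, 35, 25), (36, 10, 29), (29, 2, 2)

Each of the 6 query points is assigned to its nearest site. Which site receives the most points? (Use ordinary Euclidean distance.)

Rigel

(37, 15, 37) — d² to each: Rigel:582, Quasar:1705, Ursa:1154 → nearest is Rigel
(33, 11, 18) — d² to each: Rigel:509, Quasar:594, Ursa:267 → nearest is Ursa
(31, 19, 31) — d² to each: Rigel:326, Quasar:1097, Ursa:982 → nearest is Rigel
(10, 35, 25) — d² to each: Rigel:525, Quasar:914, Ursa:2261 → nearest is Rigel
(36, 10, 29) — d² to each: Rigel:494, Quasar:1209, Ursa:628 → nearest is Rigel
(29, 2, 2) — d² to each: Rigel:1130, Quasar:401, Ursa:134 → nearest is Ursa
Tally — Rigel:4, Ursa:2. Rigel captures the most (4).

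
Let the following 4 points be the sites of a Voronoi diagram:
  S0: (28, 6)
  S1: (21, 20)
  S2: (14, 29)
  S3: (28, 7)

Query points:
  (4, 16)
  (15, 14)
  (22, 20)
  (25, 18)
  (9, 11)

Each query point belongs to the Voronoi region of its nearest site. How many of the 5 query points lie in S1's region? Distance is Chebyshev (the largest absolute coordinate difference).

(4, 16) — d to each: S0:24, S1:17, S2:13, S3:24 → nearest is S2
(15, 14) — d to each: S0:13, S1:6, S2:15, S3:13 → nearest is S1
(22, 20) — d to each: S0:14, S1:1, S2:9, S3:13 → nearest is S1
(25, 18) — d to each: S0:12, S1:4, S2:11, S3:11 → nearest is S1
(9, 11) — d to each: S0:19, S1:12, S2:18, S3:19 → nearest is S1
4 of the 5 points have S1 as nearest.

4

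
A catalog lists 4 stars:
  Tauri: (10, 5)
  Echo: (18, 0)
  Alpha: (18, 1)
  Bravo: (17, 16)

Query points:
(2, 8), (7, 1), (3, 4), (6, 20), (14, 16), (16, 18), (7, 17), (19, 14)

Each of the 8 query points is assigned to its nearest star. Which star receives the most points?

Bravo

(2, 8) — d² to each: Tauri:73, Echo:320, Alpha:305, Bravo:289 → nearest is Tauri
(7, 1) — d² to each: Tauri:25, Echo:122, Alpha:121, Bravo:325 → nearest is Tauri
(3, 4) — d² to each: Tauri:50, Echo:241, Alpha:234, Bravo:340 → nearest is Tauri
(6, 20) — d² to each: Tauri:241, Echo:544, Alpha:505, Bravo:137 → nearest is Bravo
(14, 16) — d² to each: Tauri:137, Echo:272, Alpha:241, Bravo:9 → nearest is Bravo
(16, 18) — d² to each: Tauri:205, Echo:328, Alpha:293, Bravo:5 → nearest is Bravo
(7, 17) — d² to each: Tauri:153, Echo:410, Alpha:377, Bravo:101 → nearest is Bravo
(19, 14) — d² to each: Tauri:162, Echo:197, Alpha:170, Bravo:8 → nearest is Bravo
Tally — Tauri:3, Bravo:5. Bravo captures the most (5).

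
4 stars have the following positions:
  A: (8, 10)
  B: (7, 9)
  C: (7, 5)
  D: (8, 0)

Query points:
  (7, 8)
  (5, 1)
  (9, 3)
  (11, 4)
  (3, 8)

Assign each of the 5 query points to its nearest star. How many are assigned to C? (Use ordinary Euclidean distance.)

(7, 8) — d² to each: A:5, B:1, C:9, D:65 → nearest is B
(5, 1) — d² to each: A:90, B:68, C:20, D:10 → nearest is D
(9, 3) — d² to each: A:50, B:40, C:8, D:10 → nearest is C
(11, 4) — d² to each: A:45, B:41, C:17, D:25 → nearest is C
(3, 8) — d² to each: A:29, B:17, C:25, D:89 → nearest is B
2 of the 5 points have C as nearest.

2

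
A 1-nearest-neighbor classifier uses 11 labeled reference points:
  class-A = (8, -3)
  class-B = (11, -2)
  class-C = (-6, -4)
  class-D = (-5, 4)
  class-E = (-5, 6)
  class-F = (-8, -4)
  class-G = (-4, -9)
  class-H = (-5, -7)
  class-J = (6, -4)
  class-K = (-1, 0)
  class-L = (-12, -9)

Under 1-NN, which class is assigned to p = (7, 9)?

Compare squared distances (the ordering matches that of the actual distances):
d²(p, class-A) = 1 + 144 = 145
d²(p, class-B) = 16 + 121 = 137
d²(p, class-C) = 169 + 169 = 338
d²(p, class-D) = 144 + 25 = 169
d²(p, class-E) = 144 + 9 = 153
d²(p, class-F) = 225 + 169 = 394
d²(p, class-G) = 121 + 324 = 445
d²(p, class-H) = 144 + 256 = 400
d²(p, class-J) = 1 + 169 = 170
d²(p, class-K) = 64 + 81 = 145
d²(p, class-L) = 361 + 324 = 685
Minimum is at class-B.

class-B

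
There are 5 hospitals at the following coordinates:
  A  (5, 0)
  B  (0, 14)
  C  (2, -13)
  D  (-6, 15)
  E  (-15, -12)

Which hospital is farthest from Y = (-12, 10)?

Squared Euclidean distances:
|YA|² = (-12−5)² + (10−0)² = 289 + 100 = 389
|YB|² = (-12−0)² + (10−14)² = 144 + 16 = 160
|YC|² = (-12−2)² + (10−(-13))² = 196 + 529 = 725
|YD|² = (-12−(-6))² + (10−15)² = 36 + 25 = 61
|YE|² = (-12−(-15))² + (10−(-12))² = 9 + 484 = 493
The largest is to C.

C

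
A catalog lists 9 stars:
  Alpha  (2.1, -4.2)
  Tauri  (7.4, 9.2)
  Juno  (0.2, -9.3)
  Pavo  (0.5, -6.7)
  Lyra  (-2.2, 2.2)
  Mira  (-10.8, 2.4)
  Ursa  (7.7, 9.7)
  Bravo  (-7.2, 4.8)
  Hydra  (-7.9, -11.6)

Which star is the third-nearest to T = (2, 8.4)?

Lyra

Squared Euclidean distances:
d²(T, Alpha) = 0.01 + 158.76 = 158.77
d²(T, Tauri) = 29.16 + 0.64 = 29.8
d²(T, Juno) = 3.24 + 313.29 = 316.53
d²(T, Pavo) = 2.25 + 228.01 = 230.26
d²(T, Lyra) = 17.64 + 38.44 = 56.08
d²(T, Mira) = 163.84 + 36 = 199.84
d²(T, Ursa) = 32.49 + 1.69 = 34.18
d²(T, Bravo) = 84.64 + 12.96 = 97.6
d²(T, Hydra) = 98.01 + 400 = 498.01
Sorted ascending: Tauri, Ursa, Lyra, Bravo, … — the third-nearest is Lyra.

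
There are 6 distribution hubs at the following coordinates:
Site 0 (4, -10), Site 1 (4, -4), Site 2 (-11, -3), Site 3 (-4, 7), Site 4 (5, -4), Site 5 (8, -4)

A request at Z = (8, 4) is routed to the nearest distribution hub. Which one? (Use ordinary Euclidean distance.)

Squared Euclidean distances:
d²(Z, Site 0) = (8−4)² + (4−(-10))² = 16 + 196 = 212
d²(Z, Site 1) = (8−4)² + (4−(-4))² = 16 + 64 = 80
d²(Z, Site 2) = (8−(-11))² + (4−(-3))² = 361 + 49 = 410
d²(Z, Site 3) = (8−(-4))² + (4−7)² = 144 + 9 = 153
d²(Z, Site 4) = (8−5)² + (4−(-4))² = 9 + 64 = 73
d²(Z, Site 5) = (8−8)² + (4−(-4))² = 0 + 64 = 64
Site 5 is nearest.

Site 5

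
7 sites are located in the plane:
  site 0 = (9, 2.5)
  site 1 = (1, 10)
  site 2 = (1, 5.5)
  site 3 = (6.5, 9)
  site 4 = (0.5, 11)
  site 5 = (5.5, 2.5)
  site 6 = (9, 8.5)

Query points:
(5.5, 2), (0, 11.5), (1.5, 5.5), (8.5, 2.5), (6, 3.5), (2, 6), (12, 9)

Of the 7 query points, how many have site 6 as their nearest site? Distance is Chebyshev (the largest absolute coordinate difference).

1

(5.5, 2) — d to each: site 0:3.5, site 1:8, site 2:4.5, site 3:7, site 4:9, site 5:0.5, site 6:6.5 → nearest is site 5
(0, 11.5) — d to each: site 0:9, site 1:1.5, site 2:6, site 3:6.5, site 4:0.5, site 5:9, site 6:9 → nearest is site 4
(1.5, 5.5) — d to each: site 0:7.5, site 1:4.5, site 2:0.5, site 3:5, site 4:5.5, site 5:4, site 6:7.5 → nearest is site 2
(8.5, 2.5) — d to each: site 0:0.5, site 1:7.5, site 2:7.5, site 3:6.5, site 4:8.5, site 5:3, site 6:6 → nearest is site 0
(6, 3.5) — d to each: site 0:3, site 1:6.5, site 2:5, site 3:5.5, site 4:7.5, site 5:1, site 6:5 → nearest is site 5
(2, 6) — d to each: site 0:7, site 1:4, site 2:1, site 3:4.5, site 4:5, site 5:3.5, site 6:7 → nearest is site 2
(12, 9) — d to each: site 0:6.5, site 1:11, site 2:11, site 3:5.5, site 4:11.5, site 5:6.5, site 6:3 → nearest is site 6
1 of the 7 points has site 6 as nearest.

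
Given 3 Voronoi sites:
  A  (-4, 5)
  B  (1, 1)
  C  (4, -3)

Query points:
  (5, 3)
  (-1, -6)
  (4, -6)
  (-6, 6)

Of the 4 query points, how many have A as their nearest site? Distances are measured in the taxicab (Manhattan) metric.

(5, 3) — d to each: A:11, B:6, C:7 → nearest is B
(-1, -6) — d to each: A:14, B:9, C:8 → nearest is C
(4, -6) — d to each: A:19, B:10, C:3 → nearest is C
(-6, 6) — d to each: A:3, B:12, C:19 → nearest is A
1 of the 4 points has A as nearest.

1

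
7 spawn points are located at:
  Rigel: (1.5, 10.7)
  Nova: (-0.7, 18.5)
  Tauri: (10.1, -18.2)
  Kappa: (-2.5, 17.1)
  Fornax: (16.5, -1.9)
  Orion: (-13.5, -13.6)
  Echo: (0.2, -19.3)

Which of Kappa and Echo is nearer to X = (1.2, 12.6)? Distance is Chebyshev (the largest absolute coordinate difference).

Kappa

d(X, Kappa) = max(3.7, 4.5) = 4.5
d(X, Echo) = max(1, 31.9) = 31.9
4.5 < 31.9, so Kappa is closer.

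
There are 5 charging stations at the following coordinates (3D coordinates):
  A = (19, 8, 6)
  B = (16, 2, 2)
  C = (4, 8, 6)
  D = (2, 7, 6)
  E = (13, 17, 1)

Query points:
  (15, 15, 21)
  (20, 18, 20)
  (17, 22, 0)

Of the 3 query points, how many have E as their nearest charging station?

1

(15, 15, 21) — d² to each: A:290, B:531, C:395, D:458, E:408 → nearest is A
(20, 18, 20) — d² to each: A:297, B:596, C:552, D:641, E:411 → nearest is A
(17, 22, 0) — d² to each: A:236, B:405, C:401, D:486, E:42 → nearest is E
1 of the 3 points has E as nearest.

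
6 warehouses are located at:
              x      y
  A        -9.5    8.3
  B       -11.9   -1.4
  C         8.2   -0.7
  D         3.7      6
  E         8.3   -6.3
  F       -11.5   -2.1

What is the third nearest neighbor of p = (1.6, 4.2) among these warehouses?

A

Compare squared distances (the ordering matches that of the actual distances):
|pA|² = (1.6−(-9.5))² + (4.2−8.3)² = 123.21 + 16.81 = 140.02
|pB|² = (1.6−(-11.9))² + (4.2−(-1.4))² = 182.25 + 31.36 = 213.61
|pC|² = (1.6−8.2)² + (4.2−(-0.7))² = 43.56 + 24.01 = 67.57
|pD|² = (1.6−3.7)² + (4.2−6)² = 4.41 + 3.24 = 7.65
|pE|² = (1.6−8.3)² + (4.2−(-6.3))² = 44.89 + 110.25 = 155.14
|pF|² = (1.6−(-11.5))² + (4.2−(-2.1))² = 171.61 + 39.69 = 211.3
Sorted ascending: D, C, A, E, … — the third-nearest is A.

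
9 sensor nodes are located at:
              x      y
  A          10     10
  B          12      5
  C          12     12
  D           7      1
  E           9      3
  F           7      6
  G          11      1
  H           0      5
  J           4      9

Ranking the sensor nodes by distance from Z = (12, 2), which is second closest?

Compare squared distances (the ordering matches that of the actual distances):
|ZA|² = 4 + 64 = 68
|ZB|² = 0 + 9 = 9
|ZC|² = 0 + 100 = 100
|ZD|² = 25 + 1 = 26
|ZE|² = 9 + 1 = 10
|ZF|² = 25 + 16 = 41
|ZG|² = 1 + 1 = 2
|ZH|² = 144 + 9 = 153
|ZJ|² = 64 + 49 = 113
Sorted ascending: G, B, E, … — the second-nearest is B.

B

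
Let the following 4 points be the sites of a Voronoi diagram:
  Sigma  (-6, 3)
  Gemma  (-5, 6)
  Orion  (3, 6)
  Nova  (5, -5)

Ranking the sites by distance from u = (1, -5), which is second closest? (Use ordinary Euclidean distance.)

Since √ is increasing, it suffices to compare squared distances:
d²(u, Sigma) = 49 + 64 = 113
d²(u, Gemma) = 36 + 121 = 157
d²(u, Orion) = 4 + 121 = 125
d²(u, Nova) = 16 + 0 = 16
Sorted ascending: Nova, Sigma, Orion, … — the second-nearest is Sigma.

Sigma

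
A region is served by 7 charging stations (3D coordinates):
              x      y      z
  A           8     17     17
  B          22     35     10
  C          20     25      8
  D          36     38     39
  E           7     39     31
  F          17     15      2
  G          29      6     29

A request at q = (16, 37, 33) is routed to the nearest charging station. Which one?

E

Compare squared distances (the ordering matches that of the actual distances):
|qA|² = (16−8)² + (37−17)² + (33−17)² = 64 + 400 + 256 = 720
|qB|² = (16−22)² + (37−35)² + (33−10)² = 36 + 4 + 529 = 569
|qC|² = (16−20)² + (37−25)² + (33−8)² = 16 + 144 + 625 = 785
|qD|² = (16−36)² + (37−38)² + (33−39)² = 400 + 1 + 36 = 437
|qE|² = (16−7)² + (37−39)² + (33−31)² = 81 + 4 + 4 = 89
|qF|² = (16−17)² + (37−15)² + (33−2)² = 1 + 484 + 961 = 1446
|qG|² = (16−29)² + (37−6)² + (33−29)² = 169 + 961 + 16 = 1146
Minimum is at E.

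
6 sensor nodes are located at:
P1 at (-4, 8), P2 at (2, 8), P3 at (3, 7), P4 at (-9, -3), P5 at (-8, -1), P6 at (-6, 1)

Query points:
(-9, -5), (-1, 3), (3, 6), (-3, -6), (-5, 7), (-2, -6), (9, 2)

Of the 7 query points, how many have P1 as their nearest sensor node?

1

(-9, -5) — d² to each: P1:194, P2:290, P3:288, P4:4, P5:17, P6:45 → nearest is P4
(-1, 3) — d² to each: P1:34, P2:34, P3:32, P4:100, P5:65, P6:29 → nearest is P6
(3, 6) — d² to each: P1:53, P2:5, P3:1, P4:225, P5:170, P6:106 → nearest is P3
(-3, -6) — d² to each: P1:197, P2:221, P3:205, P4:45, P5:50, P6:58 → nearest is P4
(-5, 7) — d² to each: P1:2, P2:50, P3:64, P4:116, P5:73, P6:37 → nearest is P1
(-2, -6) — d² to each: P1:200, P2:212, P3:194, P4:58, P5:61, P6:65 → nearest is P4
(9, 2) — d² to each: P1:205, P2:85, P3:61, P4:349, P5:298, P6:226 → nearest is P3
1 of the 7 points has P1 as nearest.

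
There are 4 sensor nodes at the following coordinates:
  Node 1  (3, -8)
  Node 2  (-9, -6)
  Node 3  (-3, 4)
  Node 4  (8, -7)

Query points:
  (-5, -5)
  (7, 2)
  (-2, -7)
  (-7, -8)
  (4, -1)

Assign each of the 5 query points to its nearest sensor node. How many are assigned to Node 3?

(-5, -5) — d² to each: Node 1:73, Node 2:17, Node 3:85, Node 4:173 → nearest is Node 2
(7, 2) — d² to each: Node 1:116, Node 2:320, Node 3:104, Node 4:82 → nearest is Node 4
(-2, -7) — d² to each: Node 1:26, Node 2:50, Node 3:122, Node 4:100 → nearest is Node 1
(-7, -8) — d² to each: Node 1:100, Node 2:8, Node 3:160, Node 4:226 → nearest is Node 2
(4, -1) — d² to each: Node 1:50, Node 2:194, Node 3:74, Node 4:52 → nearest is Node 1
0 of the 5 points have Node 3 as nearest.

0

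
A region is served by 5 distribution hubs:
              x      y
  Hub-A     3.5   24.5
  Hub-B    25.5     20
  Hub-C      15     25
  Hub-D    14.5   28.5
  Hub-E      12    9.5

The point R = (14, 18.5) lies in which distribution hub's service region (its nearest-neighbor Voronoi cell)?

Hub-C

Since √ is increasing, it suffices to compare squared distances:
d²(R, Hub-A) = (14−3.5)² + (18.5−24.5)² = 110.25 + 36 = 146.25
d²(R, Hub-B) = (14−25.5)² + (18.5−20)² = 132.25 + 2.25 = 134.5
d²(R, Hub-C) = (14−15)² + (18.5−25)² = 1 + 42.25 = 43.25
d²(R, Hub-D) = (14−14.5)² + (18.5−28.5)² = 0.25 + 100 = 100.25
d²(R, Hub-E) = (14−12)² + (18.5−9.5)² = 4 + 81 = 85
The smallest is to Hub-C, so R lies in the Voronoi region of Hub-C.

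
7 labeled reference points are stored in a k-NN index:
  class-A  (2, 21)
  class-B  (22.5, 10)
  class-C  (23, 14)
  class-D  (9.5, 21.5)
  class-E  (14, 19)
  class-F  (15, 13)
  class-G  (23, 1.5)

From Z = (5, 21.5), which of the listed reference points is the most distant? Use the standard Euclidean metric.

Since √ is increasing, it suffices to compare squared distances:
d²(Z, class-A) = (5−2)² + (21.5−21)² = 9 + 0.25 = 9.25
d²(Z, class-B) = (5−22.5)² + (21.5−10)² = 306.25 + 132.25 = 438.5
d²(Z, class-C) = (5−23)² + (21.5−14)² = 324 + 56.25 = 380.25
d²(Z, class-D) = (5−9.5)² + (21.5−21.5)² = 20.25 + 0 = 20.25
d²(Z, class-E) = (5−14)² + (21.5−19)² = 81 + 6.25 = 87.25
d²(Z, class-F) = (5−15)² + (21.5−13)² = 100 + 72.25 = 172.25
d²(Z, class-G) = (5−23)² + (21.5−1.5)² = 324 + 400 = 724
The largest is to class-G.

class-G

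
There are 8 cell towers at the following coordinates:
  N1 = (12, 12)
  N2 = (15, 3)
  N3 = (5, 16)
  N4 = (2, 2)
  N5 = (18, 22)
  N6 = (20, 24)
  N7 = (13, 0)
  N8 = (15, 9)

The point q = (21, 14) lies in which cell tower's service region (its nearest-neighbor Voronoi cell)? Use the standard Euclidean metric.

Squared Euclidean distances:
|qN1|² = (21−12)² + (14−12)² = 81 + 4 = 85
|qN2|² = (21−15)² + (14−3)² = 36 + 121 = 157
|qN3|² = (21−5)² + (14−16)² = 256 + 4 = 260
|qN4|² = (21−2)² + (14−2)² = 361 + 144 = 505
|qN5|² = (21−18)² + (14−22)² = 9 + 64 = 73
|qN6|² = (21−20)² + (14−24)² = 1 + 100 = 101
|qN7|² = (21−13)² + (14−0)² = 64 + 196 = 260
|qN8|² = (21−15)² + (14−9)² = 36 + 25 = 61
The smallest is to N8, so q lies in the Voronoi region of N8.

N8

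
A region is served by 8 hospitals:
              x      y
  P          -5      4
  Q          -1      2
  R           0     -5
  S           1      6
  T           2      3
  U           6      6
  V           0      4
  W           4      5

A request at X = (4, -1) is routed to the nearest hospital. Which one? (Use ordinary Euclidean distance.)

Squared Euclidean distances:
|XP|² = (4−(-5))² + (-1−4)² = 81 + 25 = 106
|XQ|² = (4−(-1))² + (-1−2)² = 25 + 9 = 34
|XR|² = (4−0)² + (-1−(-5))² = 16 + 16 = 32
|XS|² = (4−1)² + (-1−6)² = 9 + 49 = 58
|XT|² = (4−2)² + (-1−3)² = 4 + 16 = 20
|XU|² = (4−6)² + (-1−6)² = 4 + 49 = 53
|XV|² = (4−0)² + (-1−4)² = 16 + 25 = 41
|XW|² = (4−4)² + (-1−5)² = 0 + 36 = 36
T is nearest.

T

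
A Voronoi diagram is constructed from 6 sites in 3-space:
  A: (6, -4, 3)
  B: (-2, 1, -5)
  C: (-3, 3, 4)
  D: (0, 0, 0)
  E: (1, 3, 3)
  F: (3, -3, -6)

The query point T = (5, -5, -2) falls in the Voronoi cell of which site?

Since √ is increasing, it suffices to compare squared distances:
|TA|² = (5−6)² + (-5−(-4))² + (-2−3)² = 1 + 1 + 25 = 27
|TB|² = (5−(-2))² + (-5−1)² + (-2−(-5))² = 49 + 36 + 9 = 94
|TC|² = (5−(-3))² + (-5−3)² + (-2−4)² = 64 + 64 + 36 = 164
|TD|² = (5−0)² + (-5−0)² + (-2−0)² = 25 + 25 + 4 = 54
|TE|² = (5−1)² + (-5−3)² + (-2−3)² = 16 + 64 + 25 = 105
|TF|² = (5−3)² + (-5−(-3))² + (-2−(-6))² = 4 + 4 + 16 = 24
The smallest is to F, so T lies in the Voronoi region of F.

F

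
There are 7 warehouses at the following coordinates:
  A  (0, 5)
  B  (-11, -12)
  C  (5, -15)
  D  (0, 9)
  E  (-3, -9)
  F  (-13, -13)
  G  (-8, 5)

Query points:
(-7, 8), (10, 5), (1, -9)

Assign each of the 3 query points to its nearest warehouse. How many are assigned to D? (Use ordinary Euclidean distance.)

0

(-7, 8) — d² to each: A:58, B:416, C:673, D:50, E:305, F:477, G:10 → nearest is G
(10, 5) — d² to each: A:100, B:730, C:425, D:116, E:365, F:853, G:324 → nearest is A
(1, -9) — d² to each: A:197, B:153, C:52, D:325, E:16, F:212, G:277 → nearest is E
0 of the 3 points have D as nearest.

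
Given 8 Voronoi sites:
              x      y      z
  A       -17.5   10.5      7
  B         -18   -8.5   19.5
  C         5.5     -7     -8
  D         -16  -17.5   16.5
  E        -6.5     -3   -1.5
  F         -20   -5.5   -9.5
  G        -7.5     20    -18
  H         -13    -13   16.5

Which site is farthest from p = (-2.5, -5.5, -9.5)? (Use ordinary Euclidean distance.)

Since √ is increasing, it suffices to compare squared distances:
|pA|² = 225 + 256 + 272.25 = 753.25
|pB|² = 240.25 + 9 + 841 = 1090.25
|pC|² = 64 + 2.25 + 2.25 = 68.5
|pD|² = 182.25 + 144 + 676 = 1002.25
|pE|² = 16 + 6.25 + 64 = 86.25
|pF|² = 306.25 + 0 + 0 = 306.25
|pG|² = 25 + 650.25 + 72.25 = 747.5
|pH|² = 110.25 + 56.25 + 676 = 842.5
The largest is to B.

B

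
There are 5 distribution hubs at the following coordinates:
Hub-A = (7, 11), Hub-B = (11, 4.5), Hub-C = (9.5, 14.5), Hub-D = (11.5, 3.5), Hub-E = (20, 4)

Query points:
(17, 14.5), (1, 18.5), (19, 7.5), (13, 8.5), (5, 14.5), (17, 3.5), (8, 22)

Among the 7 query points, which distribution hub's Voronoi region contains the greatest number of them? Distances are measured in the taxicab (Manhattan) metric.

Hub-C

(17, 14.5) — d to each: Hub-A:13.5, Hub-B:16, Hub-C:7.5, Hub-D:16.5, Hub-E:13.5 → nearest is Hub-C
(1, 18.5) — d to each: Hub-A:13.5, Hub-B:24, Hub-C:12.5, Hub-D:25.5, Hub-E:33.5 → nearest is Hub-C
(19, 7.5) — d to each: Hub-A:15.5, Hub-B:11, Hub-C:16.5, Hub-D:11.5, Hub-E:4.5 → nearest is Hub-E
(13, 8.5) — d to each: Hub-A:8.5, Hub-B:6, Hub-C:9.5, Hub-D:6.5, Hub-E:11.5 → nearest is Hub-B
(5, 14.5) — d to each: Hub-A:5.5, Hub-B:16, Hub-C:4.5, Hub-D:17.5, Hub-E:25.5 → nearest is Hub-C
(17, 3.5) — d to each: Hub-A:17.5, Hub-B:7, Hub-C:18.5, Hub-D:5.5, Hub-E:3.5 → nearest is Hub-E
(8, 22) — d to each: Hub-A:12, Hub-B:20.5, Hub-C:9, Hub-D:22, Hub-E:30 → nearest is Hub-C
Tally — Hub-B:1, Hub-C:4, Hub-E:2. Hub-C captures the most (4).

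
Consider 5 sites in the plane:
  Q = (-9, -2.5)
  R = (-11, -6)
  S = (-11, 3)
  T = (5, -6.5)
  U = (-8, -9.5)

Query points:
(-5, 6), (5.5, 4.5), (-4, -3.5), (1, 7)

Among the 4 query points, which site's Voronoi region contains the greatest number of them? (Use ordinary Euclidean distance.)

(-5, 6) — d² to each: Q:88.25, R:180, S:45, T:256.25, U:249.25 → nearest is S
(5.5, 4.5) — d² to each: Q:259.25, R:382.5, S:274.5, T:121.25, U:378.25 → nearest is T
(-4, -3.5) — d² to each: Q:26, R:55.25, S:91.25, T:90, U:52 → nearest is Q
(1, 7) — d² to each: Q:190.25, R:313, S:160, T:198.25, U:353.25 → nearest is S
Tally — Q:1, S:2, T:1. S captures the most (2).

S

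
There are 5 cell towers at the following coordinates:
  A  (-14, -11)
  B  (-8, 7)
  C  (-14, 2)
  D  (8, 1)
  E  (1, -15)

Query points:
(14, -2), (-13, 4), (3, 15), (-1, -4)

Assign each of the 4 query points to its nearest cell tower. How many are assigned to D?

2

(14, -2) — d² to each: A:865, B:565, C:800, D:45, E:338 → nearest is D
(-13, 4) — d² to each: A:226, B:34, C:5, D:450, E:557 → nearest is C
(3, 15) — d² to each: A:965, B:185, C:458, D:221, E:904 → nearest is B
(-1, -4) — d² to each: A:218, B:170, C:205, D:106, E:125 → nearest is D
2 of the 4 points have D as nearest.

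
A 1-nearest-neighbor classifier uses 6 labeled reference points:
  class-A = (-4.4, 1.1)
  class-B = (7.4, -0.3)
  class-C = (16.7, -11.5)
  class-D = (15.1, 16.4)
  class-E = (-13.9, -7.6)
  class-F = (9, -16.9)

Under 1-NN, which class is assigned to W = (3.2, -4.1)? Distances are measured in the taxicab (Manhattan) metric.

d(W, class-A) = |3.2−(-4.4)| + |-4.1−1.1| = 7.6 + 5.2 = 12.8
d(W, class-B) = |3.2−7.4| + |-4.1−(-0.3)| = 4.2 + 3.8 = 8
d(W, class-C) = |3.2−16.7| + |-4.1−(-11.5)| = 13.5 + 7.4 = 20.9
d(W, class-D) = |3.2−15.1| + |-4.1−16.4| = 11.9 + 20.5 = 32.4
d(W, class-E) = |3.2−(-13.9)| + |-4.1−(-7.6)| = 17.1 + 3.5 = 20.6
d(W, class-F) = |3.2−9| + |-4.1−(-16.9)| = 5.8 + 12.8 = 18.6
class-B is nearest.

class-B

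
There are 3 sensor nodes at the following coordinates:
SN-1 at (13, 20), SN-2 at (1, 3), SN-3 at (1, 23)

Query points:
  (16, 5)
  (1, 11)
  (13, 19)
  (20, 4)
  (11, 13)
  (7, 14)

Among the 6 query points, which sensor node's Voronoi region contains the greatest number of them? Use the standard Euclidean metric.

(16, 5) — d² to each: SN-1:234, SN-2:229, SN-3:549 → nearest is SN-2
(1, 11) — d² to each: SN-1:225, SN-2:64, SN-3:144 → nearest is SN-2
(13, 19) — d² to each: SN-1:1, SN-2:400, SN-3:160 → nearest is SN-1
(20, 4) — d² to each: SN-1:305, SN-2:362, SN-3:722 → nearest is SN-1
(11, 13) — d² to each: SN-1:53, SN-2:200, SN-3:200 → nearest is SN-1
(7, 14) — d² to each: SN-1:72, SN-2:157, SN-3:117 → nearest is SN-1
Tally — SN-1:4, SN-2:2. SN-1 captures the most (4).

SN-1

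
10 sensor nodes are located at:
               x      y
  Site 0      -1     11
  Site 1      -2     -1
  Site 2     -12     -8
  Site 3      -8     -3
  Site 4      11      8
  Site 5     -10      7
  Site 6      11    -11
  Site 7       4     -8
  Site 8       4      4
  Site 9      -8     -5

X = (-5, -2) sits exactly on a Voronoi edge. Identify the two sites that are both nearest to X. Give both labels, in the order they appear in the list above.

Squared distances from X to each site:
d²(X, Site 0) = (-5−(-1))² + (-2−11)² = 16 + 169 = 185
d²(X, Site 1) = (-5−(-2))² + (-2−(-1))² = 9 + 1 = 10
d²(X, Site 2) = (-5−(-12))² + (-2−(-8))² = 49 + 36 = 85
d²(X, Site 3) = (-5−(-8))² + (-2−(-3))² = 9 + 1 = 10
d²(X, Site 4) = (-5−11)² + (-2−8)² = 256 + 100 = 356
d²(X, Site 5) = (-5−(-10))² + (-2−7)² = 25 + 81 = 106
d²(X, Site 6) = (-5−11)² + (-2−(-11))² = 256 + 81 = 337
d²(X, Site 7) = (-5−4)² + (-2−(-8))² = 81 + 36 = 117
d²(X, Site 8) = (-5−4)² + (-2−4)² = 81 + 36 = 117
d²(X, Site 9) = (-5−(-8))² + (-2−(-5))² = 9 + 9 = 18
X is equidistant from Site 1 and Site 3 (both at squared distance 10), and every other site is strictly farther — so X lies on the Site 1–Site 3 Voronoi edge.

Site 1 and Site 3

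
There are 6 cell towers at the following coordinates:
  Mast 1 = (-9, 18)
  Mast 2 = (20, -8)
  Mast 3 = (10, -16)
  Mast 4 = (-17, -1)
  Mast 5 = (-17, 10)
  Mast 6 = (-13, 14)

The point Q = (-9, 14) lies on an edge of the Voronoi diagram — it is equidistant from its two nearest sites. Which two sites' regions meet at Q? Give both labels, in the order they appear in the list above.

Mast 1 and Mast 6

Squared distances from Q to each site:
d²(Q, Mast 1) = 0 + 16 = 16
d²(Q, Mast 2) = 841 + 484 = 1325
d²(Q, Mast 3) = 361 + 900 = 1261
d²(Q, Mast 4) = 64 + 225 = 289
d²(Q, Mast 5) = 64 + 16 = 80
d²(Q, Mast 6) = 16 + 0 = 16
Q is equidistant from Mast 1 and Mast 6 (both at squared distance 16), and every other site is strictly farther — so Q lies on the Mast 1–Mast 6 Voronoi edge.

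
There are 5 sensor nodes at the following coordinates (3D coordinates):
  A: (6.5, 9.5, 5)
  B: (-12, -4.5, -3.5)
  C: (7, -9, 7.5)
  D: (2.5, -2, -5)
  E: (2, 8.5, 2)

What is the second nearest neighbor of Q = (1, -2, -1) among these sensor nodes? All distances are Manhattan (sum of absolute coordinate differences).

E

d(Q,A) = |1−6.5| + |-2−9.5| + |-1−5| = 5.5 + 11.5 + 6 = 23
d(Q,B) = |1−(-12)| + |-2−(-4.5)| + |-1−(-3.5)| = 13 + 2.5 + 2.5 = 18
d(Q,C) = |1−7| + |-2−(-9)| + |-1−7.5| = 6 + 7 + 8.5 = 21.5
d(Q,D) = |1−2.5| + |-2−(-2)| + |-1−(-5)| = 1.5 + 0 + 4 = 5.5
d(Q,E) = |1−2| + |-2−8.5| + |-1−2| = 1 + 10.5 + 3 = 14.5
Sorted ascending: D, E, B, … — the second-nearest is E.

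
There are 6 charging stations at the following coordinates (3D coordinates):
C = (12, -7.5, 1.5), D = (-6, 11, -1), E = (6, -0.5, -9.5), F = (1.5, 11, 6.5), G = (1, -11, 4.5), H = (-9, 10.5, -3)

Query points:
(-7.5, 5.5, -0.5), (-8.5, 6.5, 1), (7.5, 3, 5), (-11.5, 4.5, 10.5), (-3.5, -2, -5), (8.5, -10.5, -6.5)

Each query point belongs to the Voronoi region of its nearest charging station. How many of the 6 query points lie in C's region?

1

(-7.5, 5.5, -0.5) — d² to each: C:553.25, D:32.75, E:299.25, F:160.25, G:369.5, H:33.5 → nearest is D
(-8.5, 6.5, 1) — d² to each: C:616.5, D:30.5, E:369.5, F:150.5, G:408.75, H:32.25 → nearest is D
(7.5, 3, 5) — d² to each: C:142.75, D:282.25, E:224.75, F:102.25, G:238.5, H:392.5 → nearest is F
(-11.5, 4.5, 10.5) — d² to each: C:777.25, D:204.75, E:731.25, F:227.25, G:432.5, H:224.5 → nearest is D
(-3.5, -2, -5) — d² to each: C:312.75, D:191.25, E:112.75, F:326.25, G:191.5, H:190.5 → nearest is E
(8.5, -10.5, -6.5) — d² to each: C:85.25, D:702.75, E:115.25, F:680.25, G:177.5, H:759.5 → nearest is C
1 of the 6 points has C as nearest.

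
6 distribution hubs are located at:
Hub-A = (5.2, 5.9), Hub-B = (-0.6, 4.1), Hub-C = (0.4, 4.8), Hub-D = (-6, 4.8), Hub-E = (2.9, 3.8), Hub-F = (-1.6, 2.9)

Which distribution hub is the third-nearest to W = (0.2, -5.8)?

Compare squared distances (the ordering matches that of the actual distances):
d²(W, Hub-A) = (0.2−5.2)² + (-5.8−5.9)² = 25 + 136.89 = 161.89
d²(W, Hub-B) = (0.2−(-0.6))² + (-5.8−4.1)² = 0.64 + 98.01 = 98.65
d²(W, Hub-C) = (0.2−0.4)² + (-5.8−4.8)² = 0.04 + 112.36 = 112.4
d²(W, Hub-D) = (0.2−(-6))² + (-5.8−4.8)² = 38.44 + 112.36 = 150.8
d²(W, Hub-E) = (0.2−2.9)² + (-5.8−3.8)² = 7.29 + 92.16 = 99.45
d²(W, Hub-F) = (0.2−(-1.6))² + (-5.8−2.9)² = 3.24 + 75.69 = 78.93
Sorted ascending: Hub-F, Hub-B, Hub-E, Hub-C, … — the third-nearest is Hub-E.

Hub-E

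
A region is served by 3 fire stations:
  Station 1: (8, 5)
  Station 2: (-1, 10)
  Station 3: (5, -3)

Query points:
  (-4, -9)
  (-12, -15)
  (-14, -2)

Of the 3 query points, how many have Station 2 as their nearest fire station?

(-4, -9) — d² to each: Station 1:340, Station 2:370, Station 3:117 → nearest is Station 3
(-12, -15) — d² to each: Station 1:800, Station 2:746, Station 3:433 → nearest is Station 3
(-14, -2) — d² to each: Station 1:533, Station 2:313, Station 3:362 → nearest is Station 2
1 of the 3 points has Station 2 as nearest.

1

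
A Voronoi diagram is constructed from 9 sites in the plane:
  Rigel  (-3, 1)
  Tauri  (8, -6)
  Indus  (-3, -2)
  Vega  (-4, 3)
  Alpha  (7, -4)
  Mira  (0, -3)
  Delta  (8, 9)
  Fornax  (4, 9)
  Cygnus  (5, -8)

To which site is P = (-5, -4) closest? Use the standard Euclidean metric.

Indus

Compare squared distances (the ordering matches that of the actual distances):
d²(P, Rigel) = 4 + 25 = 29
d²(P, Tauri) = 169 + 4 = 173
d²(P, Indus) = 4 + 4 = 8
d²(P, Vega) = 1 + 49 = 50
d²(P, Alpha) = 144 + 0 = 144
d²(P, Mira) = 25 + 1 = 26
d²(P, Delta) = 169 + 169 = 338
d²(P, Fornax) = 81 + 169 = 250
d²(P, Cygnus) = 100 + 16 = 116
Indus is nearest.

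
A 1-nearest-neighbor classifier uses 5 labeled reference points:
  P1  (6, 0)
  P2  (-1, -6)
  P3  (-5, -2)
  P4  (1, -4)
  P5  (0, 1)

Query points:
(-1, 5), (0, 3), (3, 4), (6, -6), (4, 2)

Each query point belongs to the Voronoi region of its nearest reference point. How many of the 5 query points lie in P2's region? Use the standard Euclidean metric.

(-1, 5) — d² to each: P1:74, P2:121, P3:65, P4:85, P5:17 → nearest is P5
(0, 3) — d² to each: P1:45, P2:82, P3:50, P4:50, P5:4 → nearest is P5
(3, 4) — d² to each: P1:25, P2:116, P3:100, P4:68, P5:18 → nearest is P5
(6, -6) — d² to each: P1:36, P2:49, P3:137, P4:29, P5:85 → nearest is P4
(4, 2) — d² to each: P1:8, P2:89, P3:97, P4:45, P5:17 → nearest is P1
0 of the 5 points have P2 as nearest.

0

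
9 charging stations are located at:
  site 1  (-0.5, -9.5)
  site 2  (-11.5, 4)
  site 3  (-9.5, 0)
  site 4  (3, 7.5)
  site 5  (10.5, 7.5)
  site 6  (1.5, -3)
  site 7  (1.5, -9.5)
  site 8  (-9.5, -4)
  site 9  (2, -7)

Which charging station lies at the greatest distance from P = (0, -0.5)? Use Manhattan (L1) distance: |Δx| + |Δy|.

site 5

d(P, site 1) = |0−(-0.5)| + |-0.5−(-9.5)| = 0.5 + 9 = 9.5
d(P, site 2) = |0−(-11.5)| + |-0.5−4| = 11.5 + 4.5 = 16
d(P, site 3) = |0−(-9.5)| + |-0.5−0| = 9.5 + 0.5 = 10
d(P, site 4) = |0−3| + |-0.5−7.5| = 3 + 8 = 11
d(P, site 5) = |0−10.5| + |-0.5−7.5| = 10.5 + 8 = 18.5
d(P, site 6) = |0−1.5| + |-0.5−(-3)| = 1.5 + 2.5 = 4
d(P, site 7) = |0−1.5| + |-0.5−(-9.5)| = 1.5 + 9 = 10.5
d(P, site 8) = |0−(-9.5)| + |-0.5−(-4)| = 9.5 + 3.5 = 13
d(P, site 9) = |0−2| + |-0.5−(-7)| = 2 + 6.5 = 8.5
The largest is to site 5.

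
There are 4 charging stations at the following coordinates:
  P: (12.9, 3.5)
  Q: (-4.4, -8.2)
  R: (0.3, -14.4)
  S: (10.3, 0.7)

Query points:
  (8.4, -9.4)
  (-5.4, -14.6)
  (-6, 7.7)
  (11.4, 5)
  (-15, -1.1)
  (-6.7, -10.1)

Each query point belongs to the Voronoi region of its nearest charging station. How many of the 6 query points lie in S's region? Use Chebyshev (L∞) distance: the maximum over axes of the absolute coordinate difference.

(8.4, -9.4) — d to each: P:12.9, Q:12.8, R:8.1, S:10.1 → nearest is R
(-5.4, -14.6) — d to each: P:18.3, Q:6.4, R:5.7, S:15.7 → nearest is R
(-6, 7.7) — d to each: P:18.9, Q:15.9, R:22.1, S:16.3 → nearest is Q
(11.4, 5) — d to each: P:1.5, Q:15.8, R:19.4, S:4.3 → nearest is P
(-15, -1.1) — d to each: P:27.9, Q:10.6, R:15.3, S:25.3 → nearest is Q
(-6.7, -10.1) — d to each: P:19.6, Q:2.3, R:7, S:17 → nearest is Q
0 of the 6 points have S as nearest.

0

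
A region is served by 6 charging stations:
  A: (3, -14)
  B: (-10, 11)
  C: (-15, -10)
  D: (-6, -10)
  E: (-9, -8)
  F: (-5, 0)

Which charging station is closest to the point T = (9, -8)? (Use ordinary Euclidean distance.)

A

Squared Euclidean distances:
|TA|² = (9−3)² + (-8−(-14))² = 36 + 36 = 72
|TB|² = (9−(-10))² + (-8−11)² = 361 + 361 = 722
|TC|² = (9−(-15))² + (-8−(-10))² = 576 + 4 = 580
|TD|² = (9−(-6))² + (-8−(-10))² = 225 + 4 = 229
|TE|² = (9−(-9))² + (-8−(-8))² = 324 + 0 = 324
|TF|² = (9−(-5))² + (-8−0)² = 196 + 64 = 260
A is nearest.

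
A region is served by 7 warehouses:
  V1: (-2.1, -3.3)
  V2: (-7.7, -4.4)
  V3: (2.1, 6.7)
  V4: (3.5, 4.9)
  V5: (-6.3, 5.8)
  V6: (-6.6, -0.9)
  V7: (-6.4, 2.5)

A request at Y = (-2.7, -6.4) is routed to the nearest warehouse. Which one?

V1

Squared Euclidean distances:
|YV1|² = (-2.7−(-2.1))² + (-6.4−(-3.3))² = 0.36 + 9.61 = 9.97
|YV2|² = (-2.7−(-7.7))² + (-6.4−(-4.4))² = 25 + 4 = 29
|YV3|² = (-2.7−2.1)² + (-6.4−6.7)² = 23.04 + 171.61 = 194.65
|YV4|² = (-2.7−3.5)² + (-6.4−4.9)² = 38.44 + 127.69 = 166.13
|YV5|² = (-2.7−(-6.3))² + (-6.4−5.8)² = 12.96 + 148.84 = 161.8
|YV6|² = (-2.7−(-6.6))² + (-6.4−(-0.9))² = 15.21 + 30.25 = 45.46
|YV7|² = (-2.7−(-6.4))² + (-6.4−2.5)² = 13.69 + 79.21 = 92.9
V1 is nearest.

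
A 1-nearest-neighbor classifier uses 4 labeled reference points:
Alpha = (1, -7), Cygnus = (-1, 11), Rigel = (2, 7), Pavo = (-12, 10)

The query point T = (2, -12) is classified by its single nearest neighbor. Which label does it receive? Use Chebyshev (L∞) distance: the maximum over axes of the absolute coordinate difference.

Alpha

d(T, Alpha) = max(1, 5) = 5
d(T, Cygnus) = max(3, 23) = 23
d(T, Rigel) = max(0, 19) = 19
d(T, Pavo) = max(14, 22) = 22
The smallest is to Alpha, so T lies in the Voronoi region of Alpha.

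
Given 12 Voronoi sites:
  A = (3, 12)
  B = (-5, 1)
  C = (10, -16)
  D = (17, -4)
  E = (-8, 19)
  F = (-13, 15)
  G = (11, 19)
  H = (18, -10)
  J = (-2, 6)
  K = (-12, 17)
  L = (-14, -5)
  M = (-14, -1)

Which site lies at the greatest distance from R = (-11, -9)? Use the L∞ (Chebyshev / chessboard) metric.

H

d(R,A) = max(14, 21) = 21
d(R,B) = max(6, 10) = 10
d(R,C) = max(21, 7) = 21
d(R,D) = max(28, 5) = 28
d(R,E) = max(3, 28) = 28
d(R,F) = max(2, 24) = 24
d(R,G) = max(22, 28) = 28
d(R,H) = max(29, 1) = 29
d(R,J) = max(9, 15) = 15
d(R,K) = max(1, 26) = 26
d(R,L) = max(3, 4) = 4
d(R,M) = max(3, 8) = 8
The largest is to H.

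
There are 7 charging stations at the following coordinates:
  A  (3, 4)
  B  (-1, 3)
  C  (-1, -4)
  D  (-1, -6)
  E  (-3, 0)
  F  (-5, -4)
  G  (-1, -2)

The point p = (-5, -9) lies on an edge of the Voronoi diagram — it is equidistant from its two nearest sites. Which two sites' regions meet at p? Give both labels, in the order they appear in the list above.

D and F

Squared distances from p to each site:
|pA|² = (-5−3)² + (-9−4)² = 64 + 169 = 233
|pB|² = (-5−(-1))² + (-9−3)² = 16 + 144 = 160
|pC|² = (-5−(-1))² + (-9−(-4))² = 16 + 25 = 41
|pD|² = (-5−(-1))² + (-9−(-6))² = 16 + 9 = 25
|pE|² = (-5−(-3))² + (-9−0)² = 4 + 81 = 85
|pF|² = (-5−(-5))² + (-9−(-4))² = 0 + 25 = 25
|pG|² = (-5−(-1))² + (-9−(-2))² = 16 + 49 = 65
p is equidistant from D and F (both at squared distance 25), and every other site is strictly farther — so p lies on the D–F Voronoi edge.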